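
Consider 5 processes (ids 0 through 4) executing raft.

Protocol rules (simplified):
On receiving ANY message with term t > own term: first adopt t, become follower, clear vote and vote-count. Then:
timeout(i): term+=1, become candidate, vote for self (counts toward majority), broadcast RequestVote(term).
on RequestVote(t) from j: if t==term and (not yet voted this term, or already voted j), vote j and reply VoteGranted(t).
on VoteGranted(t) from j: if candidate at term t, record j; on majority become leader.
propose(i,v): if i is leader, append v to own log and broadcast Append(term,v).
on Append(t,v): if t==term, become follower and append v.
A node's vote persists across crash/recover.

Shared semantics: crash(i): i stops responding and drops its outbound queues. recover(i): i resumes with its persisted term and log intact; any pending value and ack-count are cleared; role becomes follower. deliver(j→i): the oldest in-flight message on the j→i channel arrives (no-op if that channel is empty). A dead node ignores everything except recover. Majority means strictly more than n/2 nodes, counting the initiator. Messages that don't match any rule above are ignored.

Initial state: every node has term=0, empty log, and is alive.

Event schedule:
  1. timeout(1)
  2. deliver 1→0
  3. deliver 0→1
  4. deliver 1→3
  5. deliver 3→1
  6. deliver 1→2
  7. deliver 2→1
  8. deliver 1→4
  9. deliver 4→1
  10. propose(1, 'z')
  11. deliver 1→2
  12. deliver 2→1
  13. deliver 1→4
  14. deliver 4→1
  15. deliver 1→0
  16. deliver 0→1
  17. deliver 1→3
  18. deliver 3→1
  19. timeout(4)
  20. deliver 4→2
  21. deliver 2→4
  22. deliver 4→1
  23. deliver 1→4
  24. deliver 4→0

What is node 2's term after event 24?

[1] timeout(1) → N1(cand t1 [-])
[2] deliver 1→0 → N0(foll t1 [-])
[3] deliver 0→1 → ∅
[4] deliver 1→3 → N3(foll t1 [-])
[5] deliver 3→1 → N1(lead t1 [-])
[6] deliver 1→2 → N2(foll t1 [-])
[7] deliver 2→1 → ∅
[8] deliver 1→4 → N4(foll t1 [-])
[9] deliver 4→1 → ∅
[10] propose(1,'z') → N1(lead t1 [z])
[11] deliver 1→2 → N2(foll t1 [z])
[12] deliver 2→1 → ∅
[13] deliver 1→4 → N4(foll t1 [z])
[14] deliver 4→1 → ∅
[15] deliver 1→0 → N0(foll t1 [z])
[16] deliver 0→1 → ∅
[17] deliver 1→3 → N3(foll t1 [z])
[18] deliver 3→1 → ∅
[19] timeout(4) → N4(cand t2 [z])
[20] deliver 4→2 → N2(foll t2 [z])
[21] deliver 2→4 → ∅
[22] deliver 4→1 → N1(foll t2 [z])
[23] deliver 1→4 → N4(lead t2 [z])
[24] deliver 4→0 → N0(foll t2 [z])

2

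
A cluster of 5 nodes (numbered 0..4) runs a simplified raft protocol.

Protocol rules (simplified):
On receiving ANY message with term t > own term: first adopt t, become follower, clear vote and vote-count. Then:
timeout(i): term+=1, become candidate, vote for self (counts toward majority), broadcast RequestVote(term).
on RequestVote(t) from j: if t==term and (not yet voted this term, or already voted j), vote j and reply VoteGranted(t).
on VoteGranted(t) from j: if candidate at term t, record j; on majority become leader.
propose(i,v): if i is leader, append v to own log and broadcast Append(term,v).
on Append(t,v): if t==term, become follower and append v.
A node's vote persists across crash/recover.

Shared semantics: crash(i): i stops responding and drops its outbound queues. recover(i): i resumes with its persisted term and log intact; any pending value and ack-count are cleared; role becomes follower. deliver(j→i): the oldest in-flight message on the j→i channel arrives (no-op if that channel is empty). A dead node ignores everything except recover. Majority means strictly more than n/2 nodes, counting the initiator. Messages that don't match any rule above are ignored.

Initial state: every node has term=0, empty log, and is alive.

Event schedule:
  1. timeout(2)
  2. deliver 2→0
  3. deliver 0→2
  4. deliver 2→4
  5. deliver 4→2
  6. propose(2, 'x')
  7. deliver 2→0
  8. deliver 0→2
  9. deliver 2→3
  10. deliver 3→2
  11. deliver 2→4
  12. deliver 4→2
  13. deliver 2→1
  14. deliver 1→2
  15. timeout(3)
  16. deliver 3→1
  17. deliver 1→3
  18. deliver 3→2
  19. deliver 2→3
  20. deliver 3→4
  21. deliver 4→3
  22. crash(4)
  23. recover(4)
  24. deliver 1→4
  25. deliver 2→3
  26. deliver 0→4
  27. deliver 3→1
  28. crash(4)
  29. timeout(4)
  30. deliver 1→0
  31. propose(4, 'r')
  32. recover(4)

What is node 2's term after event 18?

2

after 1 — timeout(2): n2:cand/t1/[-]
after 2 — deliver 2→0: n0:foll/t1/[-]
after 3 — deliver 0→2: ·
after 4 — deliver 2→4: n4:foll/t1/[-]
after 5 — deliver 4→2: n2:lead/t1/[-]
after 6 — propose(2,'x'): n2:lead/t1/[x]
after 7 — deliver 2→0: n0:foll/t1/[x]
after 8 — deliver 0→2: ·
after 9 — deliver 2→3: n3:foll/t1/[-]
after 10 — deliver 3→2: ·
after 11 — deliver 2→4: n4:foll/t1/[x]
after 12 — deliver 4→2: ·
after 13 — deliver 2→1: n1:foll/t1/[-]
after 14 — deliver 1→2: ·
after 15 — timeout(3): n3:cand/t2/[-]
after 16 — deliver 3→1: n1:foll/t2/[-]
after 17 — deliver 1→3: ·
after 18 — deliver 3→2: n2:foll/t2/[x]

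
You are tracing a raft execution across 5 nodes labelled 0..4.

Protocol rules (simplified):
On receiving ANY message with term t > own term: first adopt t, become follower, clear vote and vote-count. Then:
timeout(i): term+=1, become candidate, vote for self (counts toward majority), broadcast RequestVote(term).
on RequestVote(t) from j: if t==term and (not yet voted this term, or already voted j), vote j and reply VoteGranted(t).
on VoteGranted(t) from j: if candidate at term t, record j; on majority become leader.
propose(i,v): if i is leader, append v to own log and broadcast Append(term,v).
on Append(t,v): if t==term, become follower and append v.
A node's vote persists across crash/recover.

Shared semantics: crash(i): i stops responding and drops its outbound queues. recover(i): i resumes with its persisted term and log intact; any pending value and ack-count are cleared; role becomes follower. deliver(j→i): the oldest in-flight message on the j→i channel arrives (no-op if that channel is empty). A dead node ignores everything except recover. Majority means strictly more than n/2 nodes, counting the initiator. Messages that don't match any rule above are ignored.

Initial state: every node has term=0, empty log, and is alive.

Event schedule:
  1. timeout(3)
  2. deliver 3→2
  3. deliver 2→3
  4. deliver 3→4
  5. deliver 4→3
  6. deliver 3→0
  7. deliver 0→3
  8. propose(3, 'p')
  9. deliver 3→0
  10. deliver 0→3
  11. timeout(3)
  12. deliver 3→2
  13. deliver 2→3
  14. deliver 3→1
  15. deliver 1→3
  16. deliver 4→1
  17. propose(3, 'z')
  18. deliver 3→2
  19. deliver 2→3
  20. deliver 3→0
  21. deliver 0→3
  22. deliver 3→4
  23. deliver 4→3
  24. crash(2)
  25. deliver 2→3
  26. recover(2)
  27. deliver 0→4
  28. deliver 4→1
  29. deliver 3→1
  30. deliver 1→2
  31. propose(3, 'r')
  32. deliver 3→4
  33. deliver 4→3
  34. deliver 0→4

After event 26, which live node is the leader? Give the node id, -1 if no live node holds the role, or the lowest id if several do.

3

1. timeout(3):  <3:cand t1 ->
2. deliver 3→2:  <2:foll t1 ->
3. deliver 2→3:  nop
4. deliver 3→4:  <4:foll t1 ->
5. deliver 4→3:  <3:lead t1 ->
6. deliver 3→0:  <0:foll t1 ->
7. deliver 0→3:  nop
8. propose(3,'p'):  <3:lead t1 p>
9. deliver 3→0:  <0:foll t1 p>
10. deliver 0→3:  nop
11. timeout(3):  <3:cand t2 p>
12. deliver 3→2:  <2:foll t1 p>
13. deliver 2→3:  nop
14. deliver 3→1:  <1:foll t1 ->
15. deliver 1→3:  nop
16. deliver 4→1:  nop
17. propose(3,'z'):  nop
18. deliver 3→2:  <2:foll t2 p>
19. deliver 2→3:  nop
20. deliver 3→0:  <0:foll t2 p>
21. deliver 0→3:  <3:lead t2 p>
22. deliver 3→4:  <4:foll t1 p>
23. deliver 4→3:  nop
24. crash(2):  <2:✗foll t2 p>
25. deliver 2→3:  nop
26. recover(2):  <2:foll t2 p>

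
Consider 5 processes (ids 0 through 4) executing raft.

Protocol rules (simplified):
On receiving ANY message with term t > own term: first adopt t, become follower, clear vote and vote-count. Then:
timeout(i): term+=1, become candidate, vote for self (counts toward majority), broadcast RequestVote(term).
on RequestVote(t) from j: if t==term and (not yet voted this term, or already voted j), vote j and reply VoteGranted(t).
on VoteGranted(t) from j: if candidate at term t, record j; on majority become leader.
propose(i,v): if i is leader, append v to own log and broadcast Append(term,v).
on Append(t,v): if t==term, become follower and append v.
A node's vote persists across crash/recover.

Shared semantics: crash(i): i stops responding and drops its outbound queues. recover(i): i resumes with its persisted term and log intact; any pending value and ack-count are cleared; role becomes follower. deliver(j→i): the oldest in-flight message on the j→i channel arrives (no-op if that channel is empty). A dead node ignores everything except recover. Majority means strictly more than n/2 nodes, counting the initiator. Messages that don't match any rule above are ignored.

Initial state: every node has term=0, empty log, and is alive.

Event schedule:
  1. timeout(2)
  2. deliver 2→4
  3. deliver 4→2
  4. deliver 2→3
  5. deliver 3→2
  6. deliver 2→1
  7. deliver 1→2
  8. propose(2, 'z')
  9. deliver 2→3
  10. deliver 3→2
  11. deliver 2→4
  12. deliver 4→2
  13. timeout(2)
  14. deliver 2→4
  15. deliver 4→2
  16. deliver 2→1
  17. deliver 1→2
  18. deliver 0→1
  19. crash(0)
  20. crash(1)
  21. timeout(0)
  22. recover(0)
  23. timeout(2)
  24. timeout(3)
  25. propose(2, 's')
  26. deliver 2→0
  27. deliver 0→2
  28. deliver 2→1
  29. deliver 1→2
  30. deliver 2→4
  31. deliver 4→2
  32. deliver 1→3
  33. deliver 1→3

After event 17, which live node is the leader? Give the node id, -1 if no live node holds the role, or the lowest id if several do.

e1 timeout(2): 2[cand,t=1,-]
e2 deliver 2→4: 4[foll,t=1,-]
e3 deliver 4→2: ·
e4 deliver 2→3: 3[foll,t=1,-]
e5 deliver 3→2: 2[lead,t=1,-]
e6 deliver 2→1: 1[foll,t=1,-]
e7 deliver 1→2: ·
e8 propose(2,'z'): 2[lead,t=1,z]
e9 deliver 2→3: 3[foll,t=1,z]
e10 deliver 3→2: ·
e11 deliver 2→4: 4[foll,t=1,z]
e12 deliver 4→2: ·
e13 timeout(2): 2[cand,t=2,z]
e14 deliver 2→4: 4[foll,t=2,z]
e15 deliver 4→2: ·
e16 deliver 2→1: 1[foll,t=1,z]
e17 deliver 1→2: ·

-1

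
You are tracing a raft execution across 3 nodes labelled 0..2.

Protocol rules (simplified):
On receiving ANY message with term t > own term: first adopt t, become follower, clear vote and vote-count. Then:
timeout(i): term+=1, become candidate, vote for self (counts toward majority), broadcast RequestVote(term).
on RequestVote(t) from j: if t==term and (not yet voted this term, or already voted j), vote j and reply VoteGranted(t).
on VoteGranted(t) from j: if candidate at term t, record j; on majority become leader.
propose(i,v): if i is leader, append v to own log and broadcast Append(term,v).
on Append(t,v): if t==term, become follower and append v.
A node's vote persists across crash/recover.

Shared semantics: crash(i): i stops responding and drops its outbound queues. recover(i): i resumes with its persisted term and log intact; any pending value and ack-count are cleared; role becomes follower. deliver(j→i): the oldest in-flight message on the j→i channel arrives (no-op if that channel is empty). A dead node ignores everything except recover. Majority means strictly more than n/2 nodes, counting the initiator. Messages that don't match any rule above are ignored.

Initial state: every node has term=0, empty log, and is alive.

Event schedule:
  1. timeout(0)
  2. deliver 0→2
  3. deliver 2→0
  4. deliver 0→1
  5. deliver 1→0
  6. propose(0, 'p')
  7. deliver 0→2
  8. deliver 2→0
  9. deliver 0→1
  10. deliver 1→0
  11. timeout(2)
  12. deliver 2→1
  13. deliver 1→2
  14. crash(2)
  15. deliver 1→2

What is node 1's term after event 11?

1

[1] timeout(0) → N0(cand t1 [-])
[2] deliver 0→2 → N2(foll t1 [-])
[3] deliver 2→0 → N0(lead t1 [-])
[4] deliver 0→1 → N1(foll t1 [-])
[5] deliver 1→0 → ∅
[6] propose(0,'p') → N0(lead t1 [p])
[7] deliver 0→2 → N2(foll t1 [p])
[8] deliver 2→0 → ∅
[9] deliver 0→1 → N1(foll t1 [p])
[10] deliver 1→0 → ∅
[11] timeout(2) → N2(cand t2 [p])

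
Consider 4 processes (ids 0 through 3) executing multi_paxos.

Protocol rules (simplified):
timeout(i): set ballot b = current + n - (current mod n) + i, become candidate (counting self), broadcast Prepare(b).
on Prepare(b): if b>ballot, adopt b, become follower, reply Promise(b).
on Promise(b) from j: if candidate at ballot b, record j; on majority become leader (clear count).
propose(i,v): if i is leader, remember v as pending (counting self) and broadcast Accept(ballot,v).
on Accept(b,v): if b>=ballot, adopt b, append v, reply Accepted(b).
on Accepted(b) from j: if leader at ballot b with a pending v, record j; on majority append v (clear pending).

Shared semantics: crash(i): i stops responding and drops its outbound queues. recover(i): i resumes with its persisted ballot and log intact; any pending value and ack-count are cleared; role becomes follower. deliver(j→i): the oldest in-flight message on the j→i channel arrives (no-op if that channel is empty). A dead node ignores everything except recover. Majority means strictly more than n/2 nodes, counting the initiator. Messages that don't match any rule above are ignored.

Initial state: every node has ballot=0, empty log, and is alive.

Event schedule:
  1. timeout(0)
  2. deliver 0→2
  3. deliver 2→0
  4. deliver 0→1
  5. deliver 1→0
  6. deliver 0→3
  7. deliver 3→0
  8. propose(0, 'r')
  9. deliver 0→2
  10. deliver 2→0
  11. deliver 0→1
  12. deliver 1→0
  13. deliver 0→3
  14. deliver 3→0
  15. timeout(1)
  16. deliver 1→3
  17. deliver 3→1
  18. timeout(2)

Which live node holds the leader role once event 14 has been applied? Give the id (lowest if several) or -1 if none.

after 1 — timeout(0): n0:cand/b4/[-]
after 2 — deliver 0→2: n2:foll/b4/[-]
after 3 — deliver 2→0: ·
after 4 — deliver 0→1: n1:foll/b4/[-]
after 5 — deliver 1→0: n0:lead/b4/[-]
after 6 — deliver 0→3: n3:foll/b4/[-]
after 7 — deliver 3→0: ·
after 8 — propose(0,'r'): ·
after 9 — deliver 0→2: n2:foll/b4/[r]
after 10 — deliver 2→0: ·
after 11 — deliver 0→1: n1:foll/b4/[r]
after 12 — deliver 1→0: n0:lead/b4/[r]
after 13 — deliver 0→3: n3:foll/b4/[r]
after 14 — deliver 3→0: ·

0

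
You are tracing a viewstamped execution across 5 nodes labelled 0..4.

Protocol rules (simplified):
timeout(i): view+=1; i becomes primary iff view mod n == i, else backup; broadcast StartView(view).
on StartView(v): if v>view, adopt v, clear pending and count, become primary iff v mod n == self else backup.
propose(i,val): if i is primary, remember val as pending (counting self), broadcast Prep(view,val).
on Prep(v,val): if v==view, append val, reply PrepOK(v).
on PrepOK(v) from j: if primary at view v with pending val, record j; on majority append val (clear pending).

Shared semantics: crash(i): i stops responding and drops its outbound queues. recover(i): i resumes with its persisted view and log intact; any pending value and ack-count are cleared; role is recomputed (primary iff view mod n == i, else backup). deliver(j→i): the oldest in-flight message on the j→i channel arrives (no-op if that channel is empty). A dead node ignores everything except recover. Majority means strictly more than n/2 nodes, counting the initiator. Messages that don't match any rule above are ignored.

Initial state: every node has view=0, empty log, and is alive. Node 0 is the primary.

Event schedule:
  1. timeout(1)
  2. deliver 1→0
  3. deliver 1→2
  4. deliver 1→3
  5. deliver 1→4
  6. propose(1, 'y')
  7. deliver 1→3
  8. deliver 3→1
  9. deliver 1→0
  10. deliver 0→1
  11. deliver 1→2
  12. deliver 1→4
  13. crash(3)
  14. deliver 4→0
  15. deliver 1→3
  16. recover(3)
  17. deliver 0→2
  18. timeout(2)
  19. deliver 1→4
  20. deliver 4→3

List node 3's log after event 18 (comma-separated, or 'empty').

e1 timeout(1): 1[prim,v=1,-]
e2 deliver 1→0: 0[back,v=1,-]
e3 deliver 1→2: 2[back,v=1,-]
e4 deliver 1→3: 3[back,v=1,-]
e5 deliver 1→4: 4[back,v=1,-]
e6 propose(1,'y'): ·
e7 deliver 1→3: 3[back,v=1,y]
e8 deliver 3→1: ·
e9 deliver 1→0: 0[back,v=1,y]
e10 deliver 0→1: 1[prim,v=1,y]
e11 deliver 1→2: 2[back,v=1,y]
e12 deliver 1→4: 4[back,v=1,y]
e13 crash(3): 3[✗back,v=1,y]
e14 deliver 4→0: ·
e15 deliver 1→3: ·
e16 recover(3): 3[back,v=1,y]
e17 deliver 0→2: ·
e18 timeout(2): 2[prim,v=2,y]

y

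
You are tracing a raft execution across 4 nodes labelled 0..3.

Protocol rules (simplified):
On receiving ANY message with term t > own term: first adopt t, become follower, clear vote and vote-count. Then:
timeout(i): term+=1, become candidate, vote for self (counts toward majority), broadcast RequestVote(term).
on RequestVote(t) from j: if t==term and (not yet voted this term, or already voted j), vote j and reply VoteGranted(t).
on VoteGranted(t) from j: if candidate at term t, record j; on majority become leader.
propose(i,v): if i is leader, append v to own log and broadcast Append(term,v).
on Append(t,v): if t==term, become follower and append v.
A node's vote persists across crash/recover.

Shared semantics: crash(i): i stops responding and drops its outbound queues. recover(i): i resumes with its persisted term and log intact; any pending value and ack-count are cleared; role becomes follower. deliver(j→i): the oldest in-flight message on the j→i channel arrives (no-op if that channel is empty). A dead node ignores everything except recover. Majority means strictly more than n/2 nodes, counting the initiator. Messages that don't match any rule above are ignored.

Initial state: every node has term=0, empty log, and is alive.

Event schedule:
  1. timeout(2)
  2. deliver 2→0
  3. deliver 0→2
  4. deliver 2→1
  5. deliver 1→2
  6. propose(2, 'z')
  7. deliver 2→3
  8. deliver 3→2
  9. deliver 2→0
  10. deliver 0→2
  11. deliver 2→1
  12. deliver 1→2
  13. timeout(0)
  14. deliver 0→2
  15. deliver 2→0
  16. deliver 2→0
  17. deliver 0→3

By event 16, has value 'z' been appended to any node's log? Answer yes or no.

yes

1. timeout(2):  <2:cand t1 ->
2. deliver 2→0:  <0:foll t1 ->
3. deliver 0→2:  nop
4. deliver 2→1:  <1:foll t1 ->
5. deliver 1→2:  <2:lead t1 ->
6. propose(2,'z'):  <2:lead t1 z>
7. deliver 2→3:  <3:foll t1 ->
8. deliver 3→2:  nop
9. deliver 2→0:  <0:foll t1 z>
10. deliver 0→2:  nop
11. deliver 2→1:  <1:foll t1 z>
12. deliver 1→2:  nop
13. timeout(0):  <0:cand t2 z>
14. deliver 0→2:  <2:foll t2 z>
15. deliver 2→0:  nop
16. deliver 2→0:  nop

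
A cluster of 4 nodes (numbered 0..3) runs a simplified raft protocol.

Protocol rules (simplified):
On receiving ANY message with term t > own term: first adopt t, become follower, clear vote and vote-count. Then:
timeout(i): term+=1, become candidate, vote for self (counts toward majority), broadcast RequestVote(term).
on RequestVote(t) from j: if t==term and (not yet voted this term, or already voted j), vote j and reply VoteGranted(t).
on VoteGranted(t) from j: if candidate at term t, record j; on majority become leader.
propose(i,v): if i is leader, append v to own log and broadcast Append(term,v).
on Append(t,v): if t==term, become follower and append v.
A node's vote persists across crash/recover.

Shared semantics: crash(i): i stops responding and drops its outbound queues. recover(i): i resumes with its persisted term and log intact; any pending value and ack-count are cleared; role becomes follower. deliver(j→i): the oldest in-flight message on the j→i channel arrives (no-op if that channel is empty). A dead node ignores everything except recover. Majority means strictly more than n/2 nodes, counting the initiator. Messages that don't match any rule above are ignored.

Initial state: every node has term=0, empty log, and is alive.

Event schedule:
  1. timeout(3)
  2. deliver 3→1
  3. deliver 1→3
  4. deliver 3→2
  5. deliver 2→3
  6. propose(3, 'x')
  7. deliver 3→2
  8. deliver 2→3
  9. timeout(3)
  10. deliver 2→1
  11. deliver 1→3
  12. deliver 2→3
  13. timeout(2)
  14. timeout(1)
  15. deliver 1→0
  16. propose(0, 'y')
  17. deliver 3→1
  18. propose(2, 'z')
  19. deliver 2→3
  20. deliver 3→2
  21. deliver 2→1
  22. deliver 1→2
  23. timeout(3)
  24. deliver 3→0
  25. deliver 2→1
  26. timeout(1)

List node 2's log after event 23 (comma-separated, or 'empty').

x

1. timeout(3):  <3:cand t1 ->
2. deliver 3→1:  <1:foll t1 ->
3. deliver 1→3:  nop
4. deliver 3→2:  <2:foll t1 ->
5. deliver 2→3:  <3:lead t1 ->
6. propose(3,'x'):  <3:lead t1 x>
7. deliver 3→2:  <2:foll t1 x>
8. deliver 2→3:  nop
9. timeout(3):  <3:cand t2 x>
10. deliver 2→1:  nop
11. deliver 1→3:  nop
12. deliver 2→3:  nop
13. timeout(2):  <2:cand t2 x>
14. timeout(1):  <1:cand t2 ->
15. deliver 1→0:  <0:foll t2 ->
16. propose(0,'y'):  nop
17. deliver 3→1:  nop
18. propose(2,'z'):  nop
19. deliver 2→3:  nop
20. deliver 3→2:  nop
21. deliver 2→1:  nop
22. deliver 1→2:  nop
23. timeout(3):  <3:cand t3 x>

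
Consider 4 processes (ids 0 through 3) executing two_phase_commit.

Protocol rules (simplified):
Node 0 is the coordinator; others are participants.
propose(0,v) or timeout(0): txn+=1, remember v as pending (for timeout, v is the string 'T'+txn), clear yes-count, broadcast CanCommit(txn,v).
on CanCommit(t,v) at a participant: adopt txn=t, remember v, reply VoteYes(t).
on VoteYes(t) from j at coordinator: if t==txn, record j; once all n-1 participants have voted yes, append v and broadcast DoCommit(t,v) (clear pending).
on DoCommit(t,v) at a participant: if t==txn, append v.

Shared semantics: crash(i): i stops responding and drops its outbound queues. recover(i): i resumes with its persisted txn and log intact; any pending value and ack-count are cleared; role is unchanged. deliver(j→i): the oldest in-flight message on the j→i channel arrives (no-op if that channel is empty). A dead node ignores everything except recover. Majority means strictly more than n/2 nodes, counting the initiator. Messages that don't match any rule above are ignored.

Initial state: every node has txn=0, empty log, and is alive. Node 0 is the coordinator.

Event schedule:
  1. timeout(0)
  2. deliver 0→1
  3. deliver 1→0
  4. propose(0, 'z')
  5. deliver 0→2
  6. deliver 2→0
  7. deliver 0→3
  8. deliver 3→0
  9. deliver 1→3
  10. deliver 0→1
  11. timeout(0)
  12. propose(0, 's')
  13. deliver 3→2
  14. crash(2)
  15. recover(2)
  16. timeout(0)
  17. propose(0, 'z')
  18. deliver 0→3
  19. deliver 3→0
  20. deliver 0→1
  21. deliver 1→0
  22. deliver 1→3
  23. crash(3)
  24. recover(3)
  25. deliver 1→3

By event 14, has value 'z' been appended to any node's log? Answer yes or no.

after 1 — timeout(0): n0:coor/t1/[-]
after 2 — deliver 0→1: n1:part/t1/[-]
after 3 — deliver 1→0: ·
after 4 — propose(0,'z'): n0:coor/t2/[-]
after 5 — deliver 0→2: n2:part/t1/[-]
after 6 — deliver 2→0: ·
after 7 — deliver 0→3: n3:part/t1/[-]
after 8 — deliver 3→0: ·
after 9 — deliver 1→3: ·
after 10 — deliver 0→1: n1:part/t2/[-]
after 11 — timeout(0): n0:coor/t3/[-]
after 12 — propose(0,'s'): n0:coor/t4/[-]
after 13 — deliver 3→2: ·
after 14 — crash(2): n2:✗part/t1/[-]

no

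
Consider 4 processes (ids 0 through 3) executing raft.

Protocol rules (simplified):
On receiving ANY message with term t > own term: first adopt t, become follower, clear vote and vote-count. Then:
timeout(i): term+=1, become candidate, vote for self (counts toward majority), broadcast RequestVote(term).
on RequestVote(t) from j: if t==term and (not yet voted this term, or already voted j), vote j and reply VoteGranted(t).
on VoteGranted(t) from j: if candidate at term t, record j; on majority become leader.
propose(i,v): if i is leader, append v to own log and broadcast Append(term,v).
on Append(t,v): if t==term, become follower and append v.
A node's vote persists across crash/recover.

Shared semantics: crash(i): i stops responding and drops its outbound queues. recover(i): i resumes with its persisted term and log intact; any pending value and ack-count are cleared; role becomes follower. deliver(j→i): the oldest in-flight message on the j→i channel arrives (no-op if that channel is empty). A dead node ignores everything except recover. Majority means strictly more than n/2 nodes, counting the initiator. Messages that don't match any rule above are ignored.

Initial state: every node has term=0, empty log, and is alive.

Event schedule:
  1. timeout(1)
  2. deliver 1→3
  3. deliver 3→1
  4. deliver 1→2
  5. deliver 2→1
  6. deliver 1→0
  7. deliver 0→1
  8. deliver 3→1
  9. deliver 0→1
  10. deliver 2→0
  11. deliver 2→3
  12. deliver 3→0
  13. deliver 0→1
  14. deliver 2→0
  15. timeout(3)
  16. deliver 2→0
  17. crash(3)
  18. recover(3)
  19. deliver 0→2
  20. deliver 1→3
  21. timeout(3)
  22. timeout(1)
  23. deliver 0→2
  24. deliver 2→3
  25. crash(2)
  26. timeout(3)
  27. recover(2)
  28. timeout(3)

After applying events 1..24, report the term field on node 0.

1. timeout(1):  <1:cand t1 ->
2. deliver 1→3:  <3:foll t1 ->
3. deliver 3→1:  nop
4. deliver 1→2:  <2:foll t1 ->
5. deliver 2→1:  <1:lead t1 ->
6. deliver 1→0:  <0:foll t1 ->
7. deliver 0→1:  nop
8. deliver 3→1:  nop
9. deliver 0→1:  nop
10. deliver 2→0:  nop
11. deliver 2→3:  nop
12. deliver 3→0:  nop
13. deliver 0→1:  nop
14. deliver 2→0:  nop
15. timeout(3):  <3:cand t2 ->
16. deliver 2→0:  nop
17. crash(3):  <3:✗cand t2 ->
18. recover(3):  <3:foll t2 ->
19. deliver 0→2:  nop
20. deliver 1→3:  nop
21. timeout(3):  <3:cand t3 ->
22. timeout(1):  <1:cand t2 ->
23. deliver 0→2:  nop
24. deliver 2→3:  nop

1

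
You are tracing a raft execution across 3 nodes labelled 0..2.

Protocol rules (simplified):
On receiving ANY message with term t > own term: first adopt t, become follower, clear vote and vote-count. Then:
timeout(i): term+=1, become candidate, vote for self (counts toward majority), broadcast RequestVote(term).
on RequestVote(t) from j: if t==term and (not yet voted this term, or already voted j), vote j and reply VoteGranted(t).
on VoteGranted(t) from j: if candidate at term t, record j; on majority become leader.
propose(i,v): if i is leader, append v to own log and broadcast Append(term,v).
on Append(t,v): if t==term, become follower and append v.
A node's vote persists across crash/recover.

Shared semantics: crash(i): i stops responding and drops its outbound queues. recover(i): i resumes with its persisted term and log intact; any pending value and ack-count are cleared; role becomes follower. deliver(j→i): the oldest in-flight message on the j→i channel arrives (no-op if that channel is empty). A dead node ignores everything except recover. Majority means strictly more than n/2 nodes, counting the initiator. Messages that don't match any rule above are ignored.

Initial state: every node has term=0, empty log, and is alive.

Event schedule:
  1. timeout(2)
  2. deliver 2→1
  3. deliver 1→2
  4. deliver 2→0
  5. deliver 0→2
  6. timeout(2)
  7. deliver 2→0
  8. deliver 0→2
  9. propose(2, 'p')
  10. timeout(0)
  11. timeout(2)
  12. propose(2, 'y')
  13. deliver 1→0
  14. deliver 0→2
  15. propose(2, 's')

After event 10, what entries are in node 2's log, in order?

p

e1 timeout(2): 2[cand,t=1,-]
e2 deliver 2→1: 1[foll,t=1,-]
e3 deliver 1→2: 2[lead,t=1,-]
e4 deliver 2→0: 0[foll,t=1,-]
e5 deliver 0→2: ·
e6 timeout(2): 2[cand,t=2,-]
e7 deliver 2→0: 0[foll,t=2,-]
e8 deliver 0→2: 2[lead,t=2,-]
e9 propose(2,'p'): 2[lead,t=2,p]
e10 timeout(0): 0[cand,t=3,-]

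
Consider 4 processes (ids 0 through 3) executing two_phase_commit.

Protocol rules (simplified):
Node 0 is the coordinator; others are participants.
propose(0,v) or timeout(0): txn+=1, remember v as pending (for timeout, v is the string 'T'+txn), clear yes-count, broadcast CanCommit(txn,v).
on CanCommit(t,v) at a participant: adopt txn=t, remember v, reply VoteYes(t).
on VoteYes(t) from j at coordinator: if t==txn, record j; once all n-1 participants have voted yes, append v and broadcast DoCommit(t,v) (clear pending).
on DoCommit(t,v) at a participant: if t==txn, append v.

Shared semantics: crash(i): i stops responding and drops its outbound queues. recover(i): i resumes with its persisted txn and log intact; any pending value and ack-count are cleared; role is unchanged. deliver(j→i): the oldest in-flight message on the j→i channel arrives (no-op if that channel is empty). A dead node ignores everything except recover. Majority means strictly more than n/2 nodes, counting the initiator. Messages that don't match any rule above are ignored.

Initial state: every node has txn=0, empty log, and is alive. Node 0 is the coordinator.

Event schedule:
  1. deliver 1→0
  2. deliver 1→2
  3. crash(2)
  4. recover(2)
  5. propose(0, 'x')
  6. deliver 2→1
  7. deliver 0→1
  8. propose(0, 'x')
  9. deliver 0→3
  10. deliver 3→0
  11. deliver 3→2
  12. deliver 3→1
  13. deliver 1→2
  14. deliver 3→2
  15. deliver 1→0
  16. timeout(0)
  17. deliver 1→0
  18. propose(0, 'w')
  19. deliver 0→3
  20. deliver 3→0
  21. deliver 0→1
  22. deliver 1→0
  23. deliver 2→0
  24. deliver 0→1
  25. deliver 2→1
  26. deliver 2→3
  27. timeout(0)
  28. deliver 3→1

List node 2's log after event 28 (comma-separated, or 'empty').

empty

e1 deliver 1→0: ·
e2 deliver 1→2: ·
e3 crash(2): 2[✗part,t=0,-]
e4 recover(2): 2[part,t=0,-]
e5 propose(0,'x'): 0[coor,t=1,-]
e6 deliver 2→1: ·
e7 deliver 0→1: 1[part,t=1,-]
e8 propose(0,'x'): 0[coor,t=2,-]
e9 deliver 0→3: 3[part,t=1,-]
e10 deliver 3→0: ·
e11 deliver 3→2: ·
e12 deliver 3→1: ·
e13 deliver 1→2: ·
e14 deliver 3→2: ·
e15 deliver 1→0: ·
e16 timeout(0): 0[coor,t=3,-]
e17 deliver 1→0: ·
e18 propose(0,'w'): 0[coor,t=4,-]
e19 deliver 0→3: 3[part,t=2,-]
e20 deliver 3→0: ·
e21 deliver 0→1: 1[part,t=2,-]
e22 deliver 1→0: ·
e23 deliver 2→0: ·
e24 deliver 0→1: 1[part,t=3,-]
e25 deliver 2→1: ·
e26 deliver 2→3: ·
e27 timeout(0): 0[coor,t=5,-]
e28 deliver 3→1: ·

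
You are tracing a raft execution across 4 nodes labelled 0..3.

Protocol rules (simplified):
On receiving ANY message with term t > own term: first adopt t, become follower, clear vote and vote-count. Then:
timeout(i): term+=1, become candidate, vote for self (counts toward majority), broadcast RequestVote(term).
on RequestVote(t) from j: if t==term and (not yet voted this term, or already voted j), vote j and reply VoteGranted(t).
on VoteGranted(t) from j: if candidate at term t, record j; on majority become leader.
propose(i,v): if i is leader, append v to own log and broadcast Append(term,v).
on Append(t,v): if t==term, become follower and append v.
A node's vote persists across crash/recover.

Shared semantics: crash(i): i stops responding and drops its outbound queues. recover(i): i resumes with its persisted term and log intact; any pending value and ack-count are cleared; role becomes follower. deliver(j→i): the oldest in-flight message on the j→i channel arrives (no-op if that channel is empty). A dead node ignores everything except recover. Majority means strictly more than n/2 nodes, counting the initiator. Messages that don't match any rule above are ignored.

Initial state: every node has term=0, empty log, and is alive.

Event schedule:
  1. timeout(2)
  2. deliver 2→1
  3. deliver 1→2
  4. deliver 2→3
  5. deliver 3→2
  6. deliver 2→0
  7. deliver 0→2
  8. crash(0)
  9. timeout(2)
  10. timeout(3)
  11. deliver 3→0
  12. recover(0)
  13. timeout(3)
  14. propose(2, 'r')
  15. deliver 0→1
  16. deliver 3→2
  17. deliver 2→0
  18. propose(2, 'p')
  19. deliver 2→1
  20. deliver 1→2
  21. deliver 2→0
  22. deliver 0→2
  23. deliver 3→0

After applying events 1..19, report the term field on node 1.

2

[1] timeout(2) → N2(cand t1 [-])
[2] deliver 2→1 → N1(foll t1 [-])
[3] deliver 1→2 → ∅
[4] deliver 2→3 → N3(foll t1 [-])
[5] deliver 3→2 → N2(lead t1 [-])
[6] deliver 2→0 → N0(foll t1 [-])
[7] deliver 0→2 → ∅
[8] crash(0) → N0(✗foll t1 [-])
[9] timeout(2) → N2(cand t2 [-])
[10] timeout(3) → N3(cand t2 [-])
[11] deliver 3→0 → ∅
[12] recover(0) → N0(foll t1 [-])
[13] timeout(3) → N3(cand t3 [-])
[14] propose(2,'r') → ∅
[15] deliver 0→1 → ∅
[16] deliver 3→2 → ∅
[17] deliver 2→0 → N0(foll t2 [-])
[18] propose(2,'p') → ∅
[19] deliver 2→1 → N1(foll t2 [-])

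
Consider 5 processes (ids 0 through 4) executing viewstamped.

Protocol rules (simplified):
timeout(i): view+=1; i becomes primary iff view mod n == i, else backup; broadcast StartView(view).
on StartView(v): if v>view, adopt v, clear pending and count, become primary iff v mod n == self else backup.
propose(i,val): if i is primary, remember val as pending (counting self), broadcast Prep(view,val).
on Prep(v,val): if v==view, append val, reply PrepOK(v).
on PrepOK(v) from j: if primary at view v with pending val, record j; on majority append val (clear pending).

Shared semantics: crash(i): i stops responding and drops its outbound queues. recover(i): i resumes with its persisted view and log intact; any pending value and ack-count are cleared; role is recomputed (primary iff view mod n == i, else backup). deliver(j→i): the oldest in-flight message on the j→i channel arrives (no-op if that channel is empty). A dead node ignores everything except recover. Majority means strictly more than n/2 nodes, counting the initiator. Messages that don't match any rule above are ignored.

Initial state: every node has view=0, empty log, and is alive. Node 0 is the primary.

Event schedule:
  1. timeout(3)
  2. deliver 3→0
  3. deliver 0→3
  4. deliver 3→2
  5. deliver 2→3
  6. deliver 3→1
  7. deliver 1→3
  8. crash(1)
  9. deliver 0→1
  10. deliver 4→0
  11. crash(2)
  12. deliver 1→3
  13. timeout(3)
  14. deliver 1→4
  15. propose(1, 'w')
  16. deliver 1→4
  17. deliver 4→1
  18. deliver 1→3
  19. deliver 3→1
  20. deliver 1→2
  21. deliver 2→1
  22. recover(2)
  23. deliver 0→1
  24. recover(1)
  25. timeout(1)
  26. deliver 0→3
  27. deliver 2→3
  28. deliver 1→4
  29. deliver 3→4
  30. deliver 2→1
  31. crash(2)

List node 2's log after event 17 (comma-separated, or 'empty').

empty

e1 timeout(3): 3[back,v=1,-]
e2 deliver 3→0: 0[back,v=1,-]
e3 deliver 0→3: ·
e4 deliver 3→2: 2[back,v=1,-]
e5 deliver 2→3: ·
e6 deliver 3→1: 1[prim,v=1,-]
e7 deliver 1→3: ·
e8 crash(1): 1[✗prim,v=1,-]
e9 deliver 0→1: ·
e10 deliver 4→0: ·
e11 crash(2): 2[✗back,v=1,-]
e12 deliver 1→3: ·
e13 timeout(3): 3[back,v=2,-]
e14 deliver 1→4: ·
e15 propose(1,'w'): ·
e16 deliver 1→4: ·
e17 deliver 4→1: ·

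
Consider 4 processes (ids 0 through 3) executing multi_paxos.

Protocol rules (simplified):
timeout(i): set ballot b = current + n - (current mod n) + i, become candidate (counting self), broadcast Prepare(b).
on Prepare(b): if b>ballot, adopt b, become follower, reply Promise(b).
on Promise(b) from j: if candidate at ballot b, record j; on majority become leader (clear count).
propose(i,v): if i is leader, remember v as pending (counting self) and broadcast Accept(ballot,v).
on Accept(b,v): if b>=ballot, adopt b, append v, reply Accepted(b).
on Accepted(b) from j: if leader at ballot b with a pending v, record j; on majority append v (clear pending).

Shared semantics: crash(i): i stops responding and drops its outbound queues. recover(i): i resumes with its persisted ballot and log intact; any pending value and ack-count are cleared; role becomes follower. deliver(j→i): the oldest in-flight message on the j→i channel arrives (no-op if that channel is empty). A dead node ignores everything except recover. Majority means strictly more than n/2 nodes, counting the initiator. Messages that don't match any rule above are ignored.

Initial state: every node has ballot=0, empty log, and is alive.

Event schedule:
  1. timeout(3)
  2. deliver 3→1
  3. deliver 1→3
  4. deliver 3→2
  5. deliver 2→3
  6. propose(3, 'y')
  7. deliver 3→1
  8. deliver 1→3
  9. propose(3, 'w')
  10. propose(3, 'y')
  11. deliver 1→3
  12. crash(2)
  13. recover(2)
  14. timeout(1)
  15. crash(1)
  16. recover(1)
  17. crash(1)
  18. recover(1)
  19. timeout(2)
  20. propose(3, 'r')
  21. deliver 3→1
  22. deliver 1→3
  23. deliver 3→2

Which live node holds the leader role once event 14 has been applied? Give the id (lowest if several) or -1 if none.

step 1 timeout(3): 3={cand,b=7,log=-}
step 2 deliver 3→1: 1={foll,b=7,log=-}
step 3 deliver 1→3: —
step 4 deliver 3→2: 2={foll,b=7,log=-}
step 5 deliver 2→3: 3={lead,b=7,log=-}
step 6 propose(3,'y'): —
step 7 deliver 3→1: 1={foll,b=7,log=y}
step 8 deliver 1→3: —
step 9 propose(3,'w'): —
step 10 propose(3,'y'): —
step 11 deliver 1→3: —
step 12 crash(2): 2={✗foll,b=7,log=-}
step 13 recover(2): 2={foll,b=7,log=-}
step 14 timeout(1): 1={cand,b=9,log=y}

3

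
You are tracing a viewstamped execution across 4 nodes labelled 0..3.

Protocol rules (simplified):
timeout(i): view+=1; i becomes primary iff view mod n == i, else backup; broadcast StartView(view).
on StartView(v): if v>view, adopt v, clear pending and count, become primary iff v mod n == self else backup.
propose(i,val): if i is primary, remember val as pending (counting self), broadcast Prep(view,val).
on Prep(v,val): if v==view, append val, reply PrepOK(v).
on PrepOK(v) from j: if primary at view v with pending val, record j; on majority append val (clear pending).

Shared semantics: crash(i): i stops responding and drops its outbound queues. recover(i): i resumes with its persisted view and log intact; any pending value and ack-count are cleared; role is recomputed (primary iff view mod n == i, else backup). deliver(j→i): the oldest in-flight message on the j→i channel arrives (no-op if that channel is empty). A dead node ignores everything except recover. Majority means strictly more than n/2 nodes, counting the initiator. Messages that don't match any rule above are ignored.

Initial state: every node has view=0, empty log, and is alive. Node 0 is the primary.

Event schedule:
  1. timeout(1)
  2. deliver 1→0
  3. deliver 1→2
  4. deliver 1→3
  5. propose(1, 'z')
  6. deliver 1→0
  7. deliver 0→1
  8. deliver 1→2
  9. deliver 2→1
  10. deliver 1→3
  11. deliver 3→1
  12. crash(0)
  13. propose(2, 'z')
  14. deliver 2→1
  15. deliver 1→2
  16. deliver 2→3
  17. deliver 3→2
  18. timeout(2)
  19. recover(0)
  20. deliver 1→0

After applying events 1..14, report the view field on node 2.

1

[1] timeout(1) → N1(prim v1 [-])
[2] deliver 1→0 → N0(back v1 [-])
[3] deliver 1→2 → N2(back v1 [-])
[4] deliver 1→3 → N3(back v1 [-])
[5] propose(1,'z') → ∅
[6] deliver 1→0 → N0(back v1 [z])
[7] deliver 0→1 → ∅
[8] deliver 1→2 → N2(back v1 [z])
[9] deliver 2→1 → N1(prim v1 [z])
[10] deliver 1→3 → N3(back v1 [z])
[11] deliver 3→1 → ∅
[12] crash(0) → N0(✗back v1 [z])
[13] propose(2,'z') → ∅
[14] deliver 2→1 → ∅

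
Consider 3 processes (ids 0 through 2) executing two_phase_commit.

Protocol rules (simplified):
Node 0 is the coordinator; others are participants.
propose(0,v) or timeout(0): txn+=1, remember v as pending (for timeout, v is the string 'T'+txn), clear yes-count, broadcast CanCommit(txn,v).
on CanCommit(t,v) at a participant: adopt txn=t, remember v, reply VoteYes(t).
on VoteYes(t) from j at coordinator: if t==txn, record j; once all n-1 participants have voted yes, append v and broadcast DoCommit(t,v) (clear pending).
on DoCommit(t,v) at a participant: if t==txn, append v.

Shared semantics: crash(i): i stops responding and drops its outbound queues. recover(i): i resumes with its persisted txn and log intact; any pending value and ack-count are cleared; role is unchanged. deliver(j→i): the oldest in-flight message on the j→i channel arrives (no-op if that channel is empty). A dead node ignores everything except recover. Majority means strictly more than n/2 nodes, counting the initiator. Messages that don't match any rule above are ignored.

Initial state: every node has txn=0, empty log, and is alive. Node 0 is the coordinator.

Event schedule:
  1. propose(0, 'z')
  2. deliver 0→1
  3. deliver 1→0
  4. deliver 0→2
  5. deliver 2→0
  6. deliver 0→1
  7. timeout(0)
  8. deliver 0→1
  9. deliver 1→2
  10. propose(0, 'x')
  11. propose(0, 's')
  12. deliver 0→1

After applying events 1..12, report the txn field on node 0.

4

1. propose(0,'z'):  <0:coor t1 ->
2. deliver 0→1:  <1:part t1 ->
3. deliver 1→0:  nop
4. deliver 0→2:  <2:part t1 ->
5. deliver 2→0:  <0:coor t1 z>
6. deliver 0→1:  <1:part t1 z>
7. timeout(0):  <0:coor t2 z>
8. deliver 0→1:  <1:part t2 z>
9. deliver 1→2:  nop
10. propose(0,'x'):  <0:coor t3 z>
11. propose(0,'s'):  <0:coor t4 z>
12. deliver 0→1:  <1:part t3 z>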